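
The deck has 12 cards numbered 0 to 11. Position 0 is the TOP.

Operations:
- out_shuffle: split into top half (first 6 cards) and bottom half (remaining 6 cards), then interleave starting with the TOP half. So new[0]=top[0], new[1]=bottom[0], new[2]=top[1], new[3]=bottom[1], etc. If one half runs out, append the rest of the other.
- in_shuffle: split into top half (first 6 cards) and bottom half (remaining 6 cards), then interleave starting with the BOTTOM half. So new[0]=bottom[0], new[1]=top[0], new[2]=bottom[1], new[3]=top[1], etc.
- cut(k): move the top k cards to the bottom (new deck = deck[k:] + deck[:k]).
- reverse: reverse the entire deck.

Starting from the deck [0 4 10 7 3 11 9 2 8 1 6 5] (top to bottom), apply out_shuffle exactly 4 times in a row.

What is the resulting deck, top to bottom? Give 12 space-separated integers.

Answer: 0 1 2 11 7 4 6 8 9 3 10 5

Derivation:
After op 1 (out_shuffle): [0 9 4 2 10 8 7 1 3 6 11 5]
After op 2 (out_shuffle): [0 7 9 1 4 3 2 6 10 11 8 5]
After op 3 (out_shuffle): [0 2 7 6 9 10 1 11 4 8 3 5]
After op 4 (out_shuffle): [0 1 2 11 7 4 6 8 9 3 10 5]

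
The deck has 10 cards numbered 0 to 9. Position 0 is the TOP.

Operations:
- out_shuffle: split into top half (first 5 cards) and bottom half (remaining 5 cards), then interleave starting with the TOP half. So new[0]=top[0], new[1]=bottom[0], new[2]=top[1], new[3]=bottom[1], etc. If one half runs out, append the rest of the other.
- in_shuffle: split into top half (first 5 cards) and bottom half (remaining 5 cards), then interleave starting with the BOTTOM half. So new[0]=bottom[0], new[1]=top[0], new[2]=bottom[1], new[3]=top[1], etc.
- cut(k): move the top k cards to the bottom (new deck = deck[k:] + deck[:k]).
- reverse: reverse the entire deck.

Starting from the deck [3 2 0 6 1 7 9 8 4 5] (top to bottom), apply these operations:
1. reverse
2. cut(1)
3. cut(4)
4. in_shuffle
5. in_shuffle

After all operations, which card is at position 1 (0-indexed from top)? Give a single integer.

Answer: 5

Derivation:
After op 1 (reverse): [5 4 8 9 7 1 6 0 2 3]
After op 2 (cut(1)): [4 8 9 7 1 6 0 2 3 5]
After op 3 (cut(4)): [1 6 0 2 3 5 4 8 9 7]
After op 4 (in_shuffle): [5 1 4 6 8 0 9 2 7 3]
After op 5 (in_shuffle): [0 5 9 1 2 4 7 6 3 8]
Position 1: card 5.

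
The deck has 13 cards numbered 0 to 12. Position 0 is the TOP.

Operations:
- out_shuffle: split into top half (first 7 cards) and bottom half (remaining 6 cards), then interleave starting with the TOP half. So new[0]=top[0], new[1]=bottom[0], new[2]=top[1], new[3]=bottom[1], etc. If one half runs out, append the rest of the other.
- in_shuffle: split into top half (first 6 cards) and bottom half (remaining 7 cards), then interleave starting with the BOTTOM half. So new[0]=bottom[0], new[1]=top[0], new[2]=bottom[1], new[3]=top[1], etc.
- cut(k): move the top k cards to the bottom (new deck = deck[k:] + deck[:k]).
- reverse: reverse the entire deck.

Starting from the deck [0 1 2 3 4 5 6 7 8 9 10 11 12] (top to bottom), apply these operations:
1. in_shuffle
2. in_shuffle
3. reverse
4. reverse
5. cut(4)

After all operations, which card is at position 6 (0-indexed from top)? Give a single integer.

Answer: 5

Derivation:
After op 1 (in_shuffle): [6 0 7 1 8 2 9 3 10 4 11 5 12]
After op 2 (in_shuffle): [9 6 3 0 10 7 4 1 11 8 5 2 12]
After op 3 (reverse): [12 2 5 8 11 1 4 7 10 0 3 6 9]
After op 4 (reverse): [9 6 3 0 10 7 4 1 11 8 5 2 12]
After op 5 (cut(4)): [10 7 4 1 11 8 5 2 12 9 6 3 0]
Position 6: card 5.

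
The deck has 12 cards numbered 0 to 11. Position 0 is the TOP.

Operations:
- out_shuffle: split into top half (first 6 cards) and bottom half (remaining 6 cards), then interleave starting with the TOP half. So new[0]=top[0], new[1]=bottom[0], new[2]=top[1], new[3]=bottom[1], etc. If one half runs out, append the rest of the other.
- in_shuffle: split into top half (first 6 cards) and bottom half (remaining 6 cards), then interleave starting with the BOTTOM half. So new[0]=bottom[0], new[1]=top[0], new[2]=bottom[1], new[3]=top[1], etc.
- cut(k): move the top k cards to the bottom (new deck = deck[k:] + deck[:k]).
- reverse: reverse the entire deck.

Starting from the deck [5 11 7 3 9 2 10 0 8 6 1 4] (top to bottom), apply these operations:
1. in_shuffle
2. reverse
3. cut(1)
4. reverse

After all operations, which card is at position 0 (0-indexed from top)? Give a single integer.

After op 1 (in_shuffle): [10 5 0 11 8 7 6 3 1 9 4 2]
After op 2 (reverse): [2 4 9 1 3 6 7 8 11 0 5 10]
After op 3 (cut(1)): [4 9 1 3 6 7 8 11 0 5 10 2]
After op 4 (reverse): [2 10 5 0 11 8 7 6 3 1 9 4]
Position 0: card 2.

Answer: 2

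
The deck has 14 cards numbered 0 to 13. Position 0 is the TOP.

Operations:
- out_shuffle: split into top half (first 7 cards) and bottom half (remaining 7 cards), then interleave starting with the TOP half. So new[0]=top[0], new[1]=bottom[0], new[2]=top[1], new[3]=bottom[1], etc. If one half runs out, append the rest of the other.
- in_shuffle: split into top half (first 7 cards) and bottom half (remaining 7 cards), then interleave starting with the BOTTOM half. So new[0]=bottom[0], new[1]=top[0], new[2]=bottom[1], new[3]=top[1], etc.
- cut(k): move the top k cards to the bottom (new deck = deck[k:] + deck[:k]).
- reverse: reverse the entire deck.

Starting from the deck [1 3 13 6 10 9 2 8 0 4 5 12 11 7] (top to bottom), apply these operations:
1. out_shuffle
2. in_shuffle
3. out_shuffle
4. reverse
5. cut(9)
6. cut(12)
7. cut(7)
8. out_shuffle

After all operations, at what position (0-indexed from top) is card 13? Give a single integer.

Answer: 3

Derivation:
After op 1 (out_shuffle): [1 8 3 0 13 4 6 5 10 12 9 11 2 7]
After op 2 (in_shuffle): [5 1 10 8 12 3 9 0 11 13 2 4 7 6]
After op 3 (out_shuffle): [5 0 1 11 10 13 8 2 12 4 3 7 9 6]
After op 4 (reverse): [6 9 7 3 4 12 2 8 13 10 11 1 0 5]
After op 5 (cut(9)): [10 11 1 0 5 6 9 7 3 4 12 2 8 13]
After op 6 (cut(12)): [8 13 10 11 1 0 5 6 9 7 3 4 12 2]
After op 7 (cut(7)): [6 9 7 3 4 12 2 8 13 10 11 1 0 5]
After op 8 (out_shuffle): [6 8 9 13 7 10 3 11 4 1 12 0 2 5]
Card 13 is at position 3.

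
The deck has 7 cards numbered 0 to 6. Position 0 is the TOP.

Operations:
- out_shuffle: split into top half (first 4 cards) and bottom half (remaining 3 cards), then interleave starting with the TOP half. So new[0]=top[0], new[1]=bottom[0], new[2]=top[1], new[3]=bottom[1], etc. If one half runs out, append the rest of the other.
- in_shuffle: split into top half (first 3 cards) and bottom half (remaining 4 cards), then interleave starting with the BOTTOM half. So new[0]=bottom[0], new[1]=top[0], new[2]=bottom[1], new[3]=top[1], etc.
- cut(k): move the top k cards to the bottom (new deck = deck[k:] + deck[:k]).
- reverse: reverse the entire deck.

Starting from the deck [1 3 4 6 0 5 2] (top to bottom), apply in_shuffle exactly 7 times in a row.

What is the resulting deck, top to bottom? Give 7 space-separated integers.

Answer: 6 1 0 3 5 4 2

Derivation:
After op 1 (in_shuffle): [6 1 0 3 5 4 2]
After op 2 (in_shuffle): [3 6 5 1 4 0 2]
After op 3 (in_shuffle): [1 3 4 6 0 5 2]
After op 4 (in_shuffle): [6 1 0 3 5 4 2]
After op 5 (in_shuffle): [3 6 5 1 4 0 2]
After op 6 (in_shuffle): [1 3 4 6 0 5 2]
After op 7 (in_shuffle): [6 1 0 3 5 4 2]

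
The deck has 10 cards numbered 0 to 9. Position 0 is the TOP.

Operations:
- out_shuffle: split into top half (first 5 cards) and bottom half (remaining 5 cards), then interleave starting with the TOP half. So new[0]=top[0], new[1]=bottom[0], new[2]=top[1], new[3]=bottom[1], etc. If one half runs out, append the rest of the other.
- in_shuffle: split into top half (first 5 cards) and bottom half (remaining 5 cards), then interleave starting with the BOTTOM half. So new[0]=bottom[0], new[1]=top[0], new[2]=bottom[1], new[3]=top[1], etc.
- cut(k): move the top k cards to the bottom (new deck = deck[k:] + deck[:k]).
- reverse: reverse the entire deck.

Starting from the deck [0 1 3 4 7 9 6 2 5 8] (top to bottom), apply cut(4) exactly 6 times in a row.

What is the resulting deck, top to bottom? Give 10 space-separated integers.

After op 1 (cut(4)): [7 9 6 2 5 8 0 1 3 4]
After op 2 (cut(4)): [5 8 0 1 3 4 7 9 6 2]
After op 3 (cut(4)): [3 4 7 9 6 2 5 8 0 1]
After op 4 (cut(4)): [6 2 5 8 0 1 3 4 7 9]
After op 5 (cut(4)): [0 1 3 4 7 9 6 2 5 8]
After op 6 (cut(4)): [7 9 6 2 5 8 0 1 3 4]

Answer: 7 9 6 2 5 8 0 1 3 4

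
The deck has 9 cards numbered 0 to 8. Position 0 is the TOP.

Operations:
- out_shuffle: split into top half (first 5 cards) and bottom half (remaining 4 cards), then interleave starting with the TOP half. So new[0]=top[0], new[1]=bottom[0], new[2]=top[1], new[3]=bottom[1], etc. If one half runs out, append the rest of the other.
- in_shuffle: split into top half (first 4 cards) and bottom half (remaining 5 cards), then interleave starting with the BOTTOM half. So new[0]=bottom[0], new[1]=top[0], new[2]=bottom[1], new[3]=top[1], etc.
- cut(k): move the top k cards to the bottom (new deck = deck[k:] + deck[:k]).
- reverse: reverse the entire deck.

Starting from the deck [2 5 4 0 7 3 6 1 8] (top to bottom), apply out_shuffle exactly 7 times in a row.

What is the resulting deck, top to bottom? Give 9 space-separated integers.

Answer: 2 3 5 6 4 1 0 8 7

Derivation:
After op 1 (out_shuffle): [2 3 5 6 4 1 0 8 7]
After op 2 (out_shuffle): [2 1 3 0 5 8 6 7 4]
After op 3 (out_shuffle): [2 8 1 6 3 7 0 4 5]
After op 4 (out_shuffle): [2 7 8 0 1 4 6 5 3]
After op 5 (out_shuffle): [2 4 7 6 8 5 0 3 1]
After op 6 (out_shuffle): [2 5 4 0 7 3 6 1 8]
After op 7 (out_shuffle): [2 3 5 6 4 1 0 8 7]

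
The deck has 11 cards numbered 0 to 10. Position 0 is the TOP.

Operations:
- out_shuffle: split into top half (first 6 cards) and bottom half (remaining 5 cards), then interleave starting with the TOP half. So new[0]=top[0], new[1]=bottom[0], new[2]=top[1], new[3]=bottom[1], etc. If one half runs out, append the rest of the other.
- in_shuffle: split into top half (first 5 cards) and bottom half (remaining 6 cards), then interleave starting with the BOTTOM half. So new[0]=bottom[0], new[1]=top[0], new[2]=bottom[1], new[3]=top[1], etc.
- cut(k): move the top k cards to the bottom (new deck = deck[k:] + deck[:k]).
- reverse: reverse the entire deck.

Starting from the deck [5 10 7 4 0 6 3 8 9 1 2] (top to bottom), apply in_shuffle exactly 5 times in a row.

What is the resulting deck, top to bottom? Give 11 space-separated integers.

After op 1 (in_shuffle): [6 5 3 10 8 7 9 4 1 0 2]
After op 2 (in_shuffle): [7 6 9 5 4 3 1 10 0 8 2]
After op 3 (in_shuffle): [3 7 1 6 10 9 0 5 8 4 2]
After op 4 (in_shuffle): [9 3 0 7 5 1 8 6 4 10 2]
After op 5 (in_shuffle): [1 9 8 3 6 0 4 7 10 5 2]

Answer: 1 9 8 3 6 0 4 7 10 5 2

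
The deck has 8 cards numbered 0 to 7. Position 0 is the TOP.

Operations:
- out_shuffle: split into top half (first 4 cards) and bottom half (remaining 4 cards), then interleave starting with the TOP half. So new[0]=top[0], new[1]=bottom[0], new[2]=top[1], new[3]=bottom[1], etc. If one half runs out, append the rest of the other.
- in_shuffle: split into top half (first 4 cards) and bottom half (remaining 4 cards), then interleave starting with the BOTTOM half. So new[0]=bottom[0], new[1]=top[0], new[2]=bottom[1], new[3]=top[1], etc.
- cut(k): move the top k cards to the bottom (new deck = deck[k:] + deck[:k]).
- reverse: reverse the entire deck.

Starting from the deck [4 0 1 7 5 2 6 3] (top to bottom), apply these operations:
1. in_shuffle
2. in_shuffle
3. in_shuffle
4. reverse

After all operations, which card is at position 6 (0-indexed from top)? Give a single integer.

After op 1 (in_shuffle): [5 4 2 0 6 1 3 7]
After op 2 (in_shuffle): [6 5 1 4 3 2 7 0]
After op 3 (in_shuffle): [3 6 2 5 7 1 0 4]
After op 4 (reverse): [4 0 1 7 5 2 6 3]
Position 6: card 6.

Answer: 6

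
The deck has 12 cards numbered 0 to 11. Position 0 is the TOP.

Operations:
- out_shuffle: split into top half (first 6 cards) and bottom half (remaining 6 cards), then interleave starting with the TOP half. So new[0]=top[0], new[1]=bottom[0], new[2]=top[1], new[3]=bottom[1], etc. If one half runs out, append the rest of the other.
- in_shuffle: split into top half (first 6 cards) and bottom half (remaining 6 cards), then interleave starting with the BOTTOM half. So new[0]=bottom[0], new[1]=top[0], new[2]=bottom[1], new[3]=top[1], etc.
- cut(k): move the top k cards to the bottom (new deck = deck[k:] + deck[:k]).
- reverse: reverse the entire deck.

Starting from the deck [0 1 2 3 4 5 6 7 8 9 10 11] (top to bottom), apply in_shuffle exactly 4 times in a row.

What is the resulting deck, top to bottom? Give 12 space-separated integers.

After op 1 (in_shuffle): [6 0 7 1 8 2 9 3 10 4 11 5]
After op 2 (in_shuffle): [9 6 3 0 10 7 4 1 11 8 5 2]
After op 3 (in_shuffle): [4 9 1 6 11 3 8 0 5 10 2 7]
After op 4 (in_shuffle): [8 4 0 9 5 1 10 6 2 11 7 3]

Answer: 8 4 0 9 5 1 10 6 2 11 7 3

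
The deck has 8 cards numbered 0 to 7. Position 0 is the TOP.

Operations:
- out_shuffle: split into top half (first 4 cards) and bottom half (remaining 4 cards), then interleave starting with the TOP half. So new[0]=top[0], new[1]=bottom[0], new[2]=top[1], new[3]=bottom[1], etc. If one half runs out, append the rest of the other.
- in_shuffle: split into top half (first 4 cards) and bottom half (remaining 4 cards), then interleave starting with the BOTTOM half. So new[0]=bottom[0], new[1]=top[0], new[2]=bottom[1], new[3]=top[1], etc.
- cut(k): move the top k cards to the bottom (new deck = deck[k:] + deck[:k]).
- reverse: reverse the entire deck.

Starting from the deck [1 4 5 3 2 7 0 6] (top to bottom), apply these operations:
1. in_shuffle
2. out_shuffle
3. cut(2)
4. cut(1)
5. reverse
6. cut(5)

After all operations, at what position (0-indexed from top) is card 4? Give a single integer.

Answer: 7

Derivation:
After op 1 (in_shuffle): [2 1 7 4 0 5 6 3]
After op 2 (out_shuffle): [2 0 1 5 7 6 4 3]
After op 3 (cut(2)): [1 5 7 6 4 3 2 0]
After op 4 (cut(1)): [5 7 6 4 3 2 0 1]
After op 5 (reverse): [1 0 2 3 4 6 7 5]
After op 6 (cut(5)): [6 7 5 1 0 2 3 4]
Card 4 is at position 7.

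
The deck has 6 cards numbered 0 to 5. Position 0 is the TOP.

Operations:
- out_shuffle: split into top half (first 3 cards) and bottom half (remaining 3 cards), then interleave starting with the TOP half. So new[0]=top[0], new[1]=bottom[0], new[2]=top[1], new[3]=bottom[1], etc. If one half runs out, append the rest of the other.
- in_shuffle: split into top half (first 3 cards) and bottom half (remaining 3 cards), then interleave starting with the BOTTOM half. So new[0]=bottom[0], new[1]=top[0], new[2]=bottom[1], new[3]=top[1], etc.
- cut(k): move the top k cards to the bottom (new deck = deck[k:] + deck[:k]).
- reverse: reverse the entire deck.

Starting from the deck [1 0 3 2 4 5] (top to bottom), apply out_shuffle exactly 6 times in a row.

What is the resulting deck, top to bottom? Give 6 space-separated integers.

After op 1 (out_shuffle): [1 2 0 4 3 5]
After op 2 (out_shuffle): [1 4 2 3 0 5]
After op 3 (out_shuffle): [1 3 4 0 2 5]
After op 4 (out_shuffle): [1 0 3 2 4 5]
After op 5 (out_shuffle): [1 2 0 4 3 5]
After op 6 (out_shuffle): [1 4 2 3 0 5]

Answer: 1 4 2 3 0 5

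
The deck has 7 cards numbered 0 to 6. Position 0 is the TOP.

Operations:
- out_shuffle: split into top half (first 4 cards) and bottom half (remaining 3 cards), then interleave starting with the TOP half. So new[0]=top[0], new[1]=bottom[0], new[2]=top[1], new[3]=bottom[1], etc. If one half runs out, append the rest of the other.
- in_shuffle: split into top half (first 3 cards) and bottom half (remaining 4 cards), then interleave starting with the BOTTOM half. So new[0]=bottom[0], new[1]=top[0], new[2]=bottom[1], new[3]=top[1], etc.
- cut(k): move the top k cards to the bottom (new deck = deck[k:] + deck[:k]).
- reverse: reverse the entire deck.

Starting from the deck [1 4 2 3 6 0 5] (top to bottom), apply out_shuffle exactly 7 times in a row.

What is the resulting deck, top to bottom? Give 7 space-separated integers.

After op 1 (out_shuffle): [1 6 4 0 2 5 3]
After op 2 (out_shuffle): [1 2 6 5 4 3 0]
After op 3 (out_shuffle): [1 4 2 3 6 0 5]
After op 4 (out_shuffle): [1 6 4 0 2 5 3]
After op 5 (out_shuffle): [1 2 6 5 4 3 0]
After op 6 (out_shuffle): [1 4 2 3 6 0 5]
After op 7 (out_shuffle): [1 6 4 0 2 5 3]

Answer: 1 6 4 0 2 5 3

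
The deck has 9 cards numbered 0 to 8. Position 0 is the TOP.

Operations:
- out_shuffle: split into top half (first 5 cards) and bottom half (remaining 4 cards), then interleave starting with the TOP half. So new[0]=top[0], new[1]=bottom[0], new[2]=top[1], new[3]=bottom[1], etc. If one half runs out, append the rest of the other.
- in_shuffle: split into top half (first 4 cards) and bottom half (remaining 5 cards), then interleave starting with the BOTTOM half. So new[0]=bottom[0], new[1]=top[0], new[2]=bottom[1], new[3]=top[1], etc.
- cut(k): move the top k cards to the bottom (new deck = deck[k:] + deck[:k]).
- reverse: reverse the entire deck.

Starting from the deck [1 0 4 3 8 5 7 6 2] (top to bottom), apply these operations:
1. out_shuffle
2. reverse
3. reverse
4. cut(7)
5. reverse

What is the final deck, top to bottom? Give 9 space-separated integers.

Answer: 3 6 4 7 0 5 1 8 2

Derivation:
After op 1 (out_shuffle): [1 5 0 7 4 6 3 2 8]
After op 2 (reverse): [8 2 3 6 4 7 0 5 1]
After op 3 (reverse): [1 5 0 7 4 6 3 2 8]
After op 4 (cut(7)): [2 8 1 5 0 7 4 6 3]
After op 5 (reverse): [3 6 4 7 0 5 1 8 2]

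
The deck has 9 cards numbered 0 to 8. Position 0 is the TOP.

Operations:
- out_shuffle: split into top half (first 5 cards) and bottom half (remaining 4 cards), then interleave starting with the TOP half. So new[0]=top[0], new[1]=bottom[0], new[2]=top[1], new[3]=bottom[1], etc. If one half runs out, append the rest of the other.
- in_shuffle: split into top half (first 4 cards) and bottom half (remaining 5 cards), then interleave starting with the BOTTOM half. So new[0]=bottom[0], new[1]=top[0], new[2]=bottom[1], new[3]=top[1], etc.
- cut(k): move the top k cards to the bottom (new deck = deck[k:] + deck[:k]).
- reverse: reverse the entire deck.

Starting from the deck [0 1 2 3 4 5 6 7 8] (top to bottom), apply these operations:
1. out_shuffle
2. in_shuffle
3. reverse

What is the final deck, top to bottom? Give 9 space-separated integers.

Answer: 4 6 8 1 3 5 7 0 2

Derivation:
After op 1 (out_shuffle): [0 5 1 6 2 7 3 8 4]
After op 2 (in_shuffle): [2 0 7 5 3 1 8 6 4]
After op 3 (reverse): [4 6 8 1 3 5 7 0 2]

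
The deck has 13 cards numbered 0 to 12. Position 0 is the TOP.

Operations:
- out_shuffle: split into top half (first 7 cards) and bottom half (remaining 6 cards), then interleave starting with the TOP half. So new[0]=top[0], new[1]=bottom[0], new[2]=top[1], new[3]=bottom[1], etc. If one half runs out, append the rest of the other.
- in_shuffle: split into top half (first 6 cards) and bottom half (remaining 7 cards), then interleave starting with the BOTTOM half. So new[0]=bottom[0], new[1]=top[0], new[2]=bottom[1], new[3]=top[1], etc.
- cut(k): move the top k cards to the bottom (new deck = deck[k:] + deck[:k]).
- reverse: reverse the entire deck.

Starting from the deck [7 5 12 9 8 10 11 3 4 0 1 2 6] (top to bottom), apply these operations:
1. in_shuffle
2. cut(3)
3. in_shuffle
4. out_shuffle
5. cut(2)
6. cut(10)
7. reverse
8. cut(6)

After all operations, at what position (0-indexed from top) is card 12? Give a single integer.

Answer: 8

Derivation:
After op 1 (in_shuffle): [11 7 3 5 4 12 0 9 1 8 2 10 6]
After op 2 (cut(3)): [5 4 12 0 9 1 8 2 10 6 11 7 3]
After op 3 (in_shuffle): [8 5 2 4 10 12 6 0 11 9 7 1 3]
After op 4 (out_shuffle): [8 0 5 11 2 9 4 7 10 1 12 3 6]
After op 5 (cut(2)): [5 11 2 9 4 7 10 1 12 3 6 8 0]
After op 6 (cut(10)): [6 8 0 5 11 2 9 4 7 10 1 12 3]
After op 7 (reverse): [3 12 1 10 7 4 9 2 11 5 0 8 6]
After op 8 (cut(6)): [9 2 11 5 0 8 6 3 12 1 10 7 4]
Card 12 is at position 8.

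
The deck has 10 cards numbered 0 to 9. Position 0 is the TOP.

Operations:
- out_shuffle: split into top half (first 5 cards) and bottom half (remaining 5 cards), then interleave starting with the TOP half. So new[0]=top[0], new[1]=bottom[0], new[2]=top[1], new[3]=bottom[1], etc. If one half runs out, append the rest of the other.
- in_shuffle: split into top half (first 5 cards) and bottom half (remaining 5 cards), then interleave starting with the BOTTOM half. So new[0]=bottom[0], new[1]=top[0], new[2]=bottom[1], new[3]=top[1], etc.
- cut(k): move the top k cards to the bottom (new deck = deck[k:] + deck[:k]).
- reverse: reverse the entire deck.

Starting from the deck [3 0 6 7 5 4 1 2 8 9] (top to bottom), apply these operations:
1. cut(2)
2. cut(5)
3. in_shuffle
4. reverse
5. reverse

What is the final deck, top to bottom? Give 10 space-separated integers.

Answer: 6 2 7 8 5 9 4 3 1 0

Derivation:
After op 1 (cut(2)): [6 7 5 4 1 2 8 9 3 0]
After op 2 (cut(5)): [2 8 9 3 0 6 7 5 4 1]
After op 3 (in_shuffle): [6 2 7 8 5 9 4 3 1 0]
After op 4 (reverse): [0 1 3 4 9 5 8 7 2 6]
After op 5 (reverse): [6 2 7 8 5 9 4 3 1 0]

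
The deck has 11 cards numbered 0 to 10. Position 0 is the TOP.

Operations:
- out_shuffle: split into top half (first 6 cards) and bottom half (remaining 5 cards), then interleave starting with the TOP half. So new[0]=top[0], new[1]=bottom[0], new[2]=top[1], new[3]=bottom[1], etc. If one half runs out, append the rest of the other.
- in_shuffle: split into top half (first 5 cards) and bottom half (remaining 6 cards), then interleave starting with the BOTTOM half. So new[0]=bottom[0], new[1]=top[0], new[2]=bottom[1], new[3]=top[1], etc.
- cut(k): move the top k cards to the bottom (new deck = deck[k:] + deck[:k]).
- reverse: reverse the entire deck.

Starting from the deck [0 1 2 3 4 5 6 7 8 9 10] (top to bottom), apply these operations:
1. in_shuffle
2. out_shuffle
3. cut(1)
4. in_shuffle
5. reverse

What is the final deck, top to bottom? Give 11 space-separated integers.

After op 1 (in_shuffle): [5 0 6 1 7 2 8 3 9 4 10]
After op 2 (out_shuffle): [5 8 0 3 6 9 1 4 7 10 2]
After op 3 (cut(1)): [8 0 3 6 9 1 4 7 10 2 5]
After op 4 (in_shuffle): [1 8 4 0 7 3 10 6 2 9 5]
After op 5 (reverse): [5 9 2 6 10 3 7 0 4 8 1]

Answer: 5 9 2 6 10 3 7 0 4 8 1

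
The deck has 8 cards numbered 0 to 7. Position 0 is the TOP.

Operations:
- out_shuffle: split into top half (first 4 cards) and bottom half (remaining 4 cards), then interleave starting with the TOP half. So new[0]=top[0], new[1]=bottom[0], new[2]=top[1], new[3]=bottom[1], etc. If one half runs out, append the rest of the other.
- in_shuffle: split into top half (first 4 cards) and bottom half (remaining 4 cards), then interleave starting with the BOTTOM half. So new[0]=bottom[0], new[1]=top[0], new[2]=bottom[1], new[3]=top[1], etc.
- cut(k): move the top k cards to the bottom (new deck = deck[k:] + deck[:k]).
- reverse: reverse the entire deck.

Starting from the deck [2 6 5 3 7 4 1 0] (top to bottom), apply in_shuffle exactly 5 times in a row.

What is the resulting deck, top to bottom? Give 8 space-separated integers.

Answer: 6 3 4 0 2 5 7 1

Derivation:
After op 1 (in_shuffle): [7 2 4 6 1 5 0 3]
After op 2 (in_shuffle): [1 7 5 2 0 4 3 6]
After op 3 (in_shuffle): [0 1 4 7 3 5 6 2]
After op 4 (in_shuffle): [3 0 5 1 6 4 2 7]
After op 5 (in_shuffle): [6 3 4 0 2 5 7 1]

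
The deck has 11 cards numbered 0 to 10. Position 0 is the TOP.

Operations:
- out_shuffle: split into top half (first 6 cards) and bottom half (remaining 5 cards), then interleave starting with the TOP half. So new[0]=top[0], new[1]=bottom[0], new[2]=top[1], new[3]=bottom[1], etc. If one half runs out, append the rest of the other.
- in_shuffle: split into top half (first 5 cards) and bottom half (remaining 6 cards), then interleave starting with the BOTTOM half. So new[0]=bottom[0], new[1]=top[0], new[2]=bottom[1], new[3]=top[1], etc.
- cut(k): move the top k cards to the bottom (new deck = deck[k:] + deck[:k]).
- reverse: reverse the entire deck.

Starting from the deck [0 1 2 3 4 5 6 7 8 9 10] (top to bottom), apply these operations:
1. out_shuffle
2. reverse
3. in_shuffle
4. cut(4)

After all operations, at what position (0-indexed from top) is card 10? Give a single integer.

Answer: 10

Derivation:
After op 1 (out_shuffle): [0 6 1 7 2 8 3 9 4 10 5]
After op 2 (reverse): [5 10 4 9 3 8 2 7 1 6 0]
After op 3 (in_shuffle): [8 5 2 10 7 4 1 9 6 3 0]
After op 4 (cut(4)): [7 4 1 9 6 3 0 8 5 2 10]
Card 10 is at position 10.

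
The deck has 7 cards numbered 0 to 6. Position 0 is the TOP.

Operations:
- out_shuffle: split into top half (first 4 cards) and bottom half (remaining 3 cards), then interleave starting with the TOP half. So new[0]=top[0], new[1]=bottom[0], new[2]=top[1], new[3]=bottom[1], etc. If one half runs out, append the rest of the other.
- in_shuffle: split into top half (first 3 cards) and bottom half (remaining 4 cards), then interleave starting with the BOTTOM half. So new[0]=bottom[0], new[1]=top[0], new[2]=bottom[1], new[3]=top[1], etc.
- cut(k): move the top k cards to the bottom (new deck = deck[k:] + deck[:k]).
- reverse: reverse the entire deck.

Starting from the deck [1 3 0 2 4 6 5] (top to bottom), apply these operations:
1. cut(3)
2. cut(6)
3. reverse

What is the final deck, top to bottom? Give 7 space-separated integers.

After op 1 (cut(3)): [2 4 6 5 1 3 0]
After op 2 (cut(6)): [0 2 4 6 5 1 3]
After op 3 (reverse): [3 1 5 6 4 2 0]

Answer: 3 1 5 6 4 2 0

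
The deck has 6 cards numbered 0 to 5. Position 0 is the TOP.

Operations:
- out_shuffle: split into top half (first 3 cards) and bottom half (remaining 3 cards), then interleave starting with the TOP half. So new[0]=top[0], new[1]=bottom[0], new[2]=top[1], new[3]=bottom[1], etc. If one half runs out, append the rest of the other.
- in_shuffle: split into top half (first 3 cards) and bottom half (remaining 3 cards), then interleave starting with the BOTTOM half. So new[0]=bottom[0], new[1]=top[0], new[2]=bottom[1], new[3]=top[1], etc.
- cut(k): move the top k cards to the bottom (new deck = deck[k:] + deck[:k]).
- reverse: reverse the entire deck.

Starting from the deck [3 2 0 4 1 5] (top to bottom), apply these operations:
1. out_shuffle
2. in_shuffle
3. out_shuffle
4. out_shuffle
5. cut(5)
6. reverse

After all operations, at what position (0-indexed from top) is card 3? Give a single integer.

After op 1 (out_shuffle): [3 4 2 1 0 5]
After op 2 (in_shuffle): [1 3 0 4 5 2]
After op 3 (out_shuffle): [1 4 3 5 0 2]
After op 4 (out_shuffle): [1 5 4 0 3 2]
After op 5 (cut(5)): [2 1 5 4 0 3]
After op 6 (reverse): [3 0 4 5 1 2]
Card 3 is at position 0.

Answer: 0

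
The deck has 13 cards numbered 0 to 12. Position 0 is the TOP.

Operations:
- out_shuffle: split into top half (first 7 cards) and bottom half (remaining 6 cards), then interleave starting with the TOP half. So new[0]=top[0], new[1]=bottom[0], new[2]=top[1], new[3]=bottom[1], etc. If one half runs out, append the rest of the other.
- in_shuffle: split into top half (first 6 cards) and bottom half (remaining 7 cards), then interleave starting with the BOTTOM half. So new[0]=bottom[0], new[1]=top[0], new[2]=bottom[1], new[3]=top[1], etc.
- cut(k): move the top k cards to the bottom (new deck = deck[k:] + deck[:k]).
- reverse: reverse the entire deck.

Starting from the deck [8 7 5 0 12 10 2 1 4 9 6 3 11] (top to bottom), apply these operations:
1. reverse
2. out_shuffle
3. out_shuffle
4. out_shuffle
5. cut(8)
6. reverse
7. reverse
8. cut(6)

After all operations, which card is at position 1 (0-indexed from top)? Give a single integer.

After op 1 (reverse): [11 3 6 9 4 1 2 10 12 0 5 7 8]
After op 2 (out_shuffle): [11 10 3 12 6 0 9 5 4 7 1 8 2]
After op 3 (out_shuffle): [11 5 10 4 3 7 12 1 6 8 0 2 9]
After op 4 (out_shuffle): [11 1 5 6 10 8 4 0 3 2 7 9 12]
After op 5 (cut(8)): [3 2 7 9 12 11 1 5 6 10 8 4 0]
After op 6 (reverse): [0 4 8 10 6 5 1 11 12 9 7 2 3]
After op 7 (reverse): [3 2 7 9 12 11 1 5 6 10 8 4 0]
After op 8 (cut(6)): [1 5 6 10 8 4 0 3 2 7 9 12 11]
Position 1: card 5.

Answer: 5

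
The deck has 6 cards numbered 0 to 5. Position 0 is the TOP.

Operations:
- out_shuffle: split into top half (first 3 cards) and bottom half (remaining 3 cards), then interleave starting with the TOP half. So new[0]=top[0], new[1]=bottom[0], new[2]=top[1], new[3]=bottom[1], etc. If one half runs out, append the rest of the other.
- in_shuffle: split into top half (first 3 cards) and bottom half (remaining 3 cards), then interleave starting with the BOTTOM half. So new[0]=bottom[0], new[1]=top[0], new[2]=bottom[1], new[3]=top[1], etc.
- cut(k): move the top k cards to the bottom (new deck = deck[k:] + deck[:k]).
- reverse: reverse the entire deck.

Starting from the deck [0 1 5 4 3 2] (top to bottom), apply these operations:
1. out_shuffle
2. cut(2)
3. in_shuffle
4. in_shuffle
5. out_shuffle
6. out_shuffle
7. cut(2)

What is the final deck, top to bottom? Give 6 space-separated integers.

After op 1 (out_shuffle): [0 4 1 3 5 2]
After op 2 (cut(2)): [1 3 5 2 0 4]
After op 3 (in_shuffle): [2 1 0 3 4 5]
After op 4 (in_shuffle): [3 2 4 1 5 0]
After op 5 (out_shuffle): [3 1 2 5 4 0]
After op 6 (out_shuffle): [3 5 1 4 2 0]
After op 7 (cut(2)): [1 4 2 0 3 5]

Answer: 1 4 2 0 3 5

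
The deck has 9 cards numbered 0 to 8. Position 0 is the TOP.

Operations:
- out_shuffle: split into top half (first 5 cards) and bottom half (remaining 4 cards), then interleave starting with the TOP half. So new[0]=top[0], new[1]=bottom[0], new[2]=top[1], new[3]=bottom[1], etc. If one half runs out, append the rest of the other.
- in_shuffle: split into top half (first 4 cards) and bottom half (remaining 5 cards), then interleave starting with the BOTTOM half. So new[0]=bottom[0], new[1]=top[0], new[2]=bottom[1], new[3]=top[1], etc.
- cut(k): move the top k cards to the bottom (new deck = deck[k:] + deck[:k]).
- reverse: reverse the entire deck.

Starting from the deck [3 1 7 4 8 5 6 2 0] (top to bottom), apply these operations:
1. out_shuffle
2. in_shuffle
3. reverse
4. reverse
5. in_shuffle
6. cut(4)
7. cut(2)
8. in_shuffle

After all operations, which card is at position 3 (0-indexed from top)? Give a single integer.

Answer: 5

Derivation:
After op 1 (out_shuffle): [3 5 1 6 7 2 4 0 8]
After op 2 (in_shuffle): [7 3 2 5 4 1 0 6 8]
After op 3 (reverse): [8 6 0 1 4 5 2 3 7]
After op 4 (reverse): [7 3 2 5 4 1 0 6 8]
After op 5 (in_shuffle): [4 7 1 3 0 2 6 5 8]
After op 6 (cut(4)): [0 2 6 5 8 4 7 1 3]
After op 7 (cut(2)): [6 5 8 4 7 1 3 0 2]
After op 8 (in_shuffle): [7 6 1 5 3 8 0 4 2]
Position 3: card 5.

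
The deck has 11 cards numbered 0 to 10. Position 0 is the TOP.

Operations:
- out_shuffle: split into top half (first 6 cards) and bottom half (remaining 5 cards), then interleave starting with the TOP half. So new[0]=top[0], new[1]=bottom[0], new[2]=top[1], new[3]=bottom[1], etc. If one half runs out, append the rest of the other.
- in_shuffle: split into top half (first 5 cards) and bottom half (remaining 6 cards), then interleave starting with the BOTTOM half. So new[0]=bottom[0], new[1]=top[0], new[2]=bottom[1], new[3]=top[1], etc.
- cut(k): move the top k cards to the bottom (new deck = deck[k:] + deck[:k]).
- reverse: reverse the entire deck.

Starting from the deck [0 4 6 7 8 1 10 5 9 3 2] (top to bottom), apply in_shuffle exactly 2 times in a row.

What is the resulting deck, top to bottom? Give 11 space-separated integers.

Answer: 6 1 9 0 7 10 3 4 8 5 2

Derivation:
After op 1 (in_shuffle): [1 0 10 4 5 6 9 7 3 8 2]
After op 2 (in_shuffle): [6 1 9 0 7 10 3 4 8 5 2]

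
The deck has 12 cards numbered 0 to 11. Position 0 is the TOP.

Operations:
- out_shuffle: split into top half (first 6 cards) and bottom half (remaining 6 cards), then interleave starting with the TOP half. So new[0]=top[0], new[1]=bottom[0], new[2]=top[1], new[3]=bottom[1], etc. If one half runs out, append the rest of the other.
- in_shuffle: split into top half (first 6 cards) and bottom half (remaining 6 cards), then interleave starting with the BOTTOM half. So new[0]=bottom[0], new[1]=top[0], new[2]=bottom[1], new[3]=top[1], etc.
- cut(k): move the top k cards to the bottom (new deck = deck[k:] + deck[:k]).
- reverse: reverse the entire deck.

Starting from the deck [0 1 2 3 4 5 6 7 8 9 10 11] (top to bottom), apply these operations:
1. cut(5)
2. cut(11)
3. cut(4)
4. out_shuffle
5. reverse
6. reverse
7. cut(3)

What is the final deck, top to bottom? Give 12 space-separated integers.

After op 1 (cut(5)): [5 6 7 8 9 10 11 0 1 2 3 4]
After op 2 (cut(11)): [4 5 6 7 8 9 10 11 0 1 2 3]
After op 3 (cut(4)): [8 9 10 11 0 1 2 3 4 5 6 7]
After op 4 (out_shuffle): [8 2 9 3 10 4 11 5 0 6 1 7]
After op 5 (reverse): [7 1 6 0 5 11 4 10 3 9 2 8]
After op 6 (reverse): [8 2 9 3 10 4 11 5 0 6 1 7]
After op 7 (cut(3)): [3 10 4 11 5 0 6 1 7 8 2 9]

Answer: 3 10 4 11 5 0 6 1 7 8 2 9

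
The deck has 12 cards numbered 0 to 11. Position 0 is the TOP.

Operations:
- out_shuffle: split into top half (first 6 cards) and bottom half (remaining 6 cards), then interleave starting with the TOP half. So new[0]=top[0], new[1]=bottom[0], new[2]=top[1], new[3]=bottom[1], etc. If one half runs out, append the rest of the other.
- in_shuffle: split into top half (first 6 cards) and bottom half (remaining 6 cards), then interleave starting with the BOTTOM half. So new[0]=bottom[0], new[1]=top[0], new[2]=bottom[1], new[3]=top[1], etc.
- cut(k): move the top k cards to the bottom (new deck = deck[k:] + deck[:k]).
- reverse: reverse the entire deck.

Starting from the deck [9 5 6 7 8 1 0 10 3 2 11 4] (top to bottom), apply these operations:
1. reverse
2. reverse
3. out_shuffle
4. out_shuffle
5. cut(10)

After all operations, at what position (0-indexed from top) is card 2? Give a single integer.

Answer: 5

Derivation:
After op 1 (reverse): [4 11 2 3 10 0 1 8 7 6 5 9]
After op 2 (reverse): [9 5 6 7 8 1 0 10 3 2 11 4]
After op 3 (out_shuffle): [9 0 5 10 6 3 7 2 8 11 1 4]
After op 4 (out_shuffle): [9 7 0 2 5 8 10 11 6 1 3 4]
After op 5 (cut(10)): [3 4 9 7 0 2 5 8 10 11 6 1]
Card 2 is at position 5.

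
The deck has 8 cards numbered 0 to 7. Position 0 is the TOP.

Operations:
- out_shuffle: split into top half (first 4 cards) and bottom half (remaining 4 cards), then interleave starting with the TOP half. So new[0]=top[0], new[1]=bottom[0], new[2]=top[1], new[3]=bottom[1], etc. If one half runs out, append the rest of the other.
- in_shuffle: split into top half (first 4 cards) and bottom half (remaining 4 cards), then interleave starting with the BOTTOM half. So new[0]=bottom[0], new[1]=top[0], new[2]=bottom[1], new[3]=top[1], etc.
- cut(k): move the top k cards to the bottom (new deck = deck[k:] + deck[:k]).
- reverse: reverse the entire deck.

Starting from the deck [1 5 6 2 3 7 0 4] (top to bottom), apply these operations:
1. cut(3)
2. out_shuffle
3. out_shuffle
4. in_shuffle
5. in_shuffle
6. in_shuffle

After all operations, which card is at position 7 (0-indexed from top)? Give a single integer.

Answer: 2

Derivation:
After op 1 (cut(3)): [2 3 7 0 4 1 5 6]
After op 2 (out_shuffle): [2 4 3 1 7 5 0 6]
After op 3 (out_shuffle): [2 7 4 5 3 0 1 6]
After op 4 (in_shuffle): [3 2 0 7 1 4 6 5]
After op 5 (in_shuffle): [1 3 4 2 6 0 5 7]
After op 6 (in_shuffle): [6 1 0 3 5 4 7 2]
Position 7: card 2.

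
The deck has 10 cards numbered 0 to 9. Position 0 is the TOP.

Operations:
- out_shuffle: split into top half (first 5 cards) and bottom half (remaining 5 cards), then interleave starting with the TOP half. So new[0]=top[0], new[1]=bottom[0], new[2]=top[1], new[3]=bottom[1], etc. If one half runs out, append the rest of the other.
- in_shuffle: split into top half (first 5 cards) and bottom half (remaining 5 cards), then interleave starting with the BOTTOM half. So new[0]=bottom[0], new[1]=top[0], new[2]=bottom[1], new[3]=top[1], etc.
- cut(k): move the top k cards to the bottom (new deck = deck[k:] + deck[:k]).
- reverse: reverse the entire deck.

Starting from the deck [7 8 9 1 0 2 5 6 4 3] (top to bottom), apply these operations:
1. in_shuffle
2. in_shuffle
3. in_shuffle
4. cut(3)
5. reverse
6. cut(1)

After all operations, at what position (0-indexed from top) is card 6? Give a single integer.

After op 1 (in_shuffle): [2 7 5 8 6 9 4 1 3 0]
After op 2 (in_shuffle): [9 2 4 7 1 5 3 8 0 6]
After op 3 (in_shuffle): [5 9 3 2 8 4 0 7 6 1]
After op 4 (cut(3)): [2 8 4 0 7 6 1 5 9 3]
After op 5 (reverse): [3 9 5 1 6 7 0 4 8 2]
After op 6 (cut(1)): [9 5 1 6 7 0 4 8 2 3]
Card 6 is at position 3.

Answer: 3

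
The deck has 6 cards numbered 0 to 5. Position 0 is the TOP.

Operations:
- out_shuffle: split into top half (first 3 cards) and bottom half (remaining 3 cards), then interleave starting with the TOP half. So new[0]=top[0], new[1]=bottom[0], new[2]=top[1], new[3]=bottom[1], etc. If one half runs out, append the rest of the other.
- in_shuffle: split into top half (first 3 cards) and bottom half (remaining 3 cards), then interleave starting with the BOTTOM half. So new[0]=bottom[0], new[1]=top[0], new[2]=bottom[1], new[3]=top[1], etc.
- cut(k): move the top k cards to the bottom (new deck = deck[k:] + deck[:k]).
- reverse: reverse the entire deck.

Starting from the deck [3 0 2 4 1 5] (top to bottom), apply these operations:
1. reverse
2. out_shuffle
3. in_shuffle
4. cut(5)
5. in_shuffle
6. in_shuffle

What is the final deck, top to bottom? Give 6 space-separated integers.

After op 1 (reverse): [5 1 4 2 0 3]
After op 2 (out_shuffle): [5 2 1 0 4 3]
After op 3 (in_shuffle): [0 5 4 2 3 1]
After op 4 (cut(5)): [1 0 5 4 2 3]
After op 5 (in_shuffle): [4 1 2 0 3 5]
After op 6 (in_shuffle): [0 4 3 1 5 2]

Answer: 0 4 3 1 5 2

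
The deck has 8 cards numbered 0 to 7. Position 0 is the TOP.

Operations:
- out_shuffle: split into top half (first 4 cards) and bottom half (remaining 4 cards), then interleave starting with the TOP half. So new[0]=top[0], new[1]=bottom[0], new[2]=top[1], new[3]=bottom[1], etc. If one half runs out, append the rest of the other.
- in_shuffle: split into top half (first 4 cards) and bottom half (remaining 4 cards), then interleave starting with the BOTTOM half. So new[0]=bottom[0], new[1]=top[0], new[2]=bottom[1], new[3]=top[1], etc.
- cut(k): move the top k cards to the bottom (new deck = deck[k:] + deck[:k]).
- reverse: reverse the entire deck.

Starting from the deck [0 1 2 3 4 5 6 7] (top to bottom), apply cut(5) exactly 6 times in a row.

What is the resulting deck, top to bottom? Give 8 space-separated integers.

After op 1 (cut(5)): [5 6 7 0 1 2 3 4]
After op 2 (cut(5)): [2 3 4 5 6 7 0 1]
After op 3 (cut(5)): [7 0 1 2 3 4 5 6]
After op 4 (cut(5)): [4 5 6 7 0 1 2 3]
After op 5 (cut(5)): [1 2 3 4 5 6 7 0]
After op 6 (cut(5)): [6 7 0 1 2 3 4 5]

Answer: 6 7 0 1 2 3 4 5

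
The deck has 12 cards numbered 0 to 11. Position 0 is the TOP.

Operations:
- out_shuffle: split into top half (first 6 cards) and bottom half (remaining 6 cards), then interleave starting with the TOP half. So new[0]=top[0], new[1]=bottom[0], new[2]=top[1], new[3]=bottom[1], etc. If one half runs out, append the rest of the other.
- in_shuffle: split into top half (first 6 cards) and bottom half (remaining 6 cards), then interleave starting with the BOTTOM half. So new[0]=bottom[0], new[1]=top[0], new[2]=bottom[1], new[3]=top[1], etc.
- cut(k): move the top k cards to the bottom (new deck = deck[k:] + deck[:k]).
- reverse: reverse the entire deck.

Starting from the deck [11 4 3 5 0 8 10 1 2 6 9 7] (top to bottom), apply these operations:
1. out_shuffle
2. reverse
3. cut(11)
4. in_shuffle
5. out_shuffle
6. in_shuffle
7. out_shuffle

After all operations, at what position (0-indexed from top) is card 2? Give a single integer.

Answer: 7

Derivation:
After op 1 (out_shuffle): [11 10 4 1 3 2 5 6 0 9 8 7]
After op 2 (reverse): [7 8 9 0 6 5 2 3 1 4 10 11]
After op 3 (cut(11)): [11 7 8 9 0 6 5 2 3 1 4 10]
After op 4 (in_shuffle): [5 11 2 7 3 8 1 9 4 0 10 6]
After op 5 (out_shuffle): [5 1 11 9 2 4 7 0 3 10 8 6]
After op 6 (in_shuffle): [7 5 0 1 3 11 10 9 8 2 6 4]
After op 7 (out_shuffle): [7 10 5 9 0 8 1 2 3 6 11 4]
Card 2 is at position 7.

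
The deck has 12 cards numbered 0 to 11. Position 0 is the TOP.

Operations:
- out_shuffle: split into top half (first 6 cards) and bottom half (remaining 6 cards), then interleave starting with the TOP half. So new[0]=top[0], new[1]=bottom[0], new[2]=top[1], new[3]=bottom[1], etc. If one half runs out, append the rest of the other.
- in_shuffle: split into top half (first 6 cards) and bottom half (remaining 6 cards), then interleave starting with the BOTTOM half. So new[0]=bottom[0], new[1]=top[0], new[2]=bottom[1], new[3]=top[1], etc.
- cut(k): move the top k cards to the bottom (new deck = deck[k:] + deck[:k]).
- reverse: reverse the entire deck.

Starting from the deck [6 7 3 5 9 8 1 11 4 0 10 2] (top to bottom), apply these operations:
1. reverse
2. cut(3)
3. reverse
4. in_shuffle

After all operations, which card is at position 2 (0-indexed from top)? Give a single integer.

Answer: 9

Derivation:
After op 1 (reverse): [2 10 0 4 11 1 8 9 5 3 7 6]
After op 2 (cut(3)): [4 11 1 8 9 5 3 7 6 2 10 0]
After op 3 (reverse): [0 10 2 6 7 3 5 9 8 1 11 4]
After op 4 (in_shuffle): [5 0 9 10 8 2 1 6 11 7 4 3]
Position 2: card 9.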